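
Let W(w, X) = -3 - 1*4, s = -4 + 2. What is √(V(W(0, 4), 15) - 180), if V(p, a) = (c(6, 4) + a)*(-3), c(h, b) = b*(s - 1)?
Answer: 3*I*√21 ≈ 13.748*I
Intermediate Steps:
s = -2
c(h, b) = -3*b (c(h, b) = b*(-2 - 1) = b*(-3) = -3*b)
W(w, X) = -7 (W(w, X) = -3 - 4 = -7)
V(p, a) = 36 - 3*a (V(p, a) = (-3*4 + a)*(-3) = (-12 + a)*(-3) = 36 - 3*a)
√(V(W(0, 4), 15) - 180) = √((36 - 3*15) - 180) = √((36 - 45) - 180) = √(-9 - 180) = √(-189) = 3*I*√21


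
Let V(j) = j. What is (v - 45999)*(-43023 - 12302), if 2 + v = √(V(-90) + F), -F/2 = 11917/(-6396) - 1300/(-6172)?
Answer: 2545005325 - 55325*I*√2110970428758906/4934514 ≈ 2.545e+9 - 5.1513e+5*I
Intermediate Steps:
F = 16309231/4934514 (F = -2*(11917/(-6396) - 1300/(-6172)) = -2*(11917*(-1/6396) - 1300*(-1/6172)) = -2*(-11917/6396 + 325/1543) = -2*(-16309231/9869028) = 16309231/4934514 ≈ 3.3051)
v = -2 + I*√2110970428758906/4934514 (v = -2 + √(-90 + 16309231/4934514) = -2 + √(-427797029/4934514) = -2 + I*√2110970428758906/4934514 ≈ -2.0 + 9.311*I)
(v - 45999)*(-43023 - 12302) = ((-2 + I*√2110970428758906/4934514) - 45999)*(-43023 - 12302) = (-46001 + I*√2110970428758906/4934514)*(-55325) = 2545005325 - 55325*I*√2110970428758906/4934514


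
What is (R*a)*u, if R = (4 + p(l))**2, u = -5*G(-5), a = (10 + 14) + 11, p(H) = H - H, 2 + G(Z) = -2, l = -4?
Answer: 11200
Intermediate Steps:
G(Z) = -4 (G(Z) = -2 - 2 = -4)
p(H) = 0
a = 35 (a = 24 + 11 = 35)
u = 20 (u = -5*(-4) = 20)
R = 16 (R = (4 + 0)**2 = 4**2 = 16)
(R*a)*u = (16*35)*20 = 560*20 = 11200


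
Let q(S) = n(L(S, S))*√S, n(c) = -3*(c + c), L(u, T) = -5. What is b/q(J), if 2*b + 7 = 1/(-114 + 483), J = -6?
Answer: 1291*I*√6/66420 ≈ 0.047611*I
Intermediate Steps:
n(c) = -6*c
q(S) = 30*√S (q(S) = (-6*(-5))*√S = 30*√S)
b = -1291/369 (b = -7/2 + 1/(2*(-114 + 483)) = -7/2 + (½)/369 = -7/2 + (½)*(1/369) = -7/2 + 1/738 = -1291/369 ≈ -3.4986)
b/q(J) = -1291*(-I*√6/180)/369 = -(-1291)*I*√6/66420 = 1291*I*√6/66420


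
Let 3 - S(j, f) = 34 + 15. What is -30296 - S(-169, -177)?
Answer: -30250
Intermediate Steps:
S(j, f) = -46 (S(j, f) = 3 - (34 + 15) = 3 - 1*49 = 3 - 49 = -46)
-30296 - S(-169, -177) = -30296 - 1*(-46) = -30296 + 46 = -30250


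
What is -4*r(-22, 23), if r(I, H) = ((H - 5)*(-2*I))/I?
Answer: 144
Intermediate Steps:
r(I, H) = 10 - 2*H (r(I, H) = ((-5 + H)*(-2*I))/I = (-2*I*(-5 + H))/I = 10 - 2*H)
-4*r(-22, 23) = -4*(10 - 2*23) = -4*(10 - 46) = -4*(-36) = 144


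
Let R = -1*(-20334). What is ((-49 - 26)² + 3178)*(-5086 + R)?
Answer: 134228144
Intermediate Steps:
R = 20334
((-49 - 26)² + 3178)*(-5086 + R) = ((-49 - 26)² + 3178)*(-5086 + 20334) = ((-75)² + 3178)*15248 = (5625 + 3178)*15248 = 8803*15248 = 134228144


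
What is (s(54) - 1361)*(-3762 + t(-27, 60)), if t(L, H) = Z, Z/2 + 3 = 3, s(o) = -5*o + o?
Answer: 5932674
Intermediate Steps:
s(o) = -4*o
Z = 0 (Z = -6 + 2*3 = -6 + 6 = 0)
t(L, H) = 0
(s(54) - 1361)*(-3762 + t(-27, 60)) = (-4*54 - 1361)*(-3762 + 0) = (-216 - 1361)*(-3762) = -1577*(-3762) = 5932674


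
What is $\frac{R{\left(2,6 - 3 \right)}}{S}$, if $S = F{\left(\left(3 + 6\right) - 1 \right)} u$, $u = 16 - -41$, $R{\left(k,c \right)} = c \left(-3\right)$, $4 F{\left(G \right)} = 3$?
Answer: $- \frac{4}{19} \approx -0.21053$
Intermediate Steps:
$F{\left(G \right)} = \frac{3}{4}$ ($F{\left(G \right)} = \frac{1}{4} \cdot 3 = \frac{3}{4}$)
$R{\left(k,c \right)} = - 3 c$
$u = 57$ ($u = 16 + 41 = 57$)
$S = \frac{171}{4}$ ($S = \frac{3}{4} \cdot 57 = \frac{171}{4} \approx 42.75$)
$\frac{R{\left(2,6 - 3 \right)}}{S} = \frac{\left(-3\right) \left(6 - 3\right)}{\frac{171}{4}} = - 3 \left(6 - 3\right) \frac{4}{171} = \left(-3\right) 3 \cdot \frac{4}{171} = \left(-9\right) \frac{4}{171} = - \frac{4}{19}$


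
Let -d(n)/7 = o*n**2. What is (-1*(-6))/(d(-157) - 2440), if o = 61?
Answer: -6/10527563 ≈ -5.6993e-7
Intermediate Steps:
d(n) = -427*n**2
(-1*(-6))/(d(-157) - 2440) = (-1*(-6))/(-427*(-157)**2 - 2440) = 6/(-427*24649 - 2440) = 6/(-10525123 - 2440) = 6/(-10527563) = 6*(-1/10527563) = -6/10527563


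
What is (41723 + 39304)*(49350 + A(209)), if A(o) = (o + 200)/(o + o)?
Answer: 1671482404143/418 ≈ 3.9988e+9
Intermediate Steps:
A(o) = (200 + o)/(2*o) (A(o) = (200 + o)/((2*o)) = (200 + o)*(1/(2*o)) = (200 + o)/(2*o))
(41723 + 39304)*(49350 + A(209)) = (41723 + 39304)*(49350 + (½)*(200 + 209)/209) = 81027*(49350 + (½)*(1/209)*409) = 81027*(49350 + 409/418) = 81027*(20628709/418) = 1671482404143/418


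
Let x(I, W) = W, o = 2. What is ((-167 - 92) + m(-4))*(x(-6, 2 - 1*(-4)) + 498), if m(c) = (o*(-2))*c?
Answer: -122472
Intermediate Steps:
m(c) = -4*c (m(c) = (2*(-2))*c = -4*c)
((-167 - 92) + m(-4))*(x(-6, 2 - 1*(-4)) + 498) = ((-167 - 92) - 4*(-4))*((2 - 1*(-4)) + 498) = (-259 + 16)*((2 + 4) + 498) = -243*(6 + 498) = -243*504 = -122472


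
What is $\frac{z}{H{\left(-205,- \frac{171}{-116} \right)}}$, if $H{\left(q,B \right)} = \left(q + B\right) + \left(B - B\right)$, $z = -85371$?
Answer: $\frac{9903036}{23609} \approx 419.46$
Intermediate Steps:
$H{\left(q,B \right)} = B + q$ ($H{\left(q,B \right)} = \left(B + q\right) + 0 = B + q$)
$\frac{z}{H{\left(-205,- \frac{171}{-116} \right)}} = - \frac{85371}{- \frac{171}{-116} - 205} = - \frac{85371}{\left(-171\right) \left(- \frac{1}{116}\right) - 205} = - \frac{85371}{\frac{171}{116} - 205} = - \frac{85371}{- \frac{23609}{116}} = \left(-85371\right) \left(- \frac{116}{23609}\right) = \frac{9903036}{23609}$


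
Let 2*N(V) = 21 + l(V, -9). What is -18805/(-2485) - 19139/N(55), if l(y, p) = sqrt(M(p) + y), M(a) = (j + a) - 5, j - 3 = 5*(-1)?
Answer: -66332594/33299 + 19139*sqrt(39)/201 ≈ -1397.4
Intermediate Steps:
j = -2 (j = 3 + 5*(-1) = 3 - 5 = -2)
M(a) = -7 + a (M(a) = (-2 + a) - 5 = -7 + a)
l(y, p) = sqrt(-7 + p + y) (l(y, p) = sqrt((-7 + p) + y) = sqrt(-7 + p + y))
N(V) = 21/2 + sqrt(-16 + V)/2 (N(V) = (21 + sqrt(-7 - 9 + V))/2 = (21 + sqrt(-16 + V))/2 = 21/2 + sqrt(-16 + V)/2)
-18805/(-2485) - 19139/N(55) = -18805/(-2485) - 19139/(21/2 + sqrt(-16 + 55)/2) = -18805*(-1/2485) - 19139/(21/2 + sqrt(39)/2) = 3761/497 - 19139/(21/2 + sqrt(39)/2)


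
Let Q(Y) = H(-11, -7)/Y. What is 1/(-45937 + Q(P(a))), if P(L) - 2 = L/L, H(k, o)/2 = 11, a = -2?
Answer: -3/137789 ≈ -2.1772e-5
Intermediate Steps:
H(k, o) = 22 (H(k, o) = 2*11 = 22)
P(L) = 3 (P(L) = 2 + L/L = 2 + 1 = 3)
Q(Y) = 22/Y
1/(-45937 + Q(P(a))) = 1/(-45937 + 22/3) = 1/(-137789/3) = -3/137789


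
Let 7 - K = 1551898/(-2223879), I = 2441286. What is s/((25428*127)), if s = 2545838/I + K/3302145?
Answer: 57702418819410049/178688608768143235231470 ≈ 3.2292e-7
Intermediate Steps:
K = 17119051/2223879 (K = 7 - 1551898/(-2223879) = 7 - 1551898*(-1)/2223879 = 7 - 1*(-1551898/2223879) = 7 + 1551898/2223879 = 17119051/2223879 ≈ 7.6978)
s = 115404837638820098/110665165914283365 (s = 2545838/2441286 + (17119051/2223879)/3302145 = 2545838*(1/2441286) + (17119051/2223879)*(1/3302145) = 1272919/1220643 + 17119051/7343570920455 = 115404837638820098/110665165914283365 ≈ 1.0428)
s/((25428*127)) = 115404837638820098/(110665165914283365*((25428*127))) = (115404837638820098/110665165914283365)/3229356 = (115404837638820098/110665165914283365)*(1/3229356) = 57702418819410049/178688608768143235231470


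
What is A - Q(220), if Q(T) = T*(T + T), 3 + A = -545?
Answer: -97348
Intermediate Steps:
A = -548 (A = -3 - 545 = -548)
Q(T) = 2*T² (Q(T) = T*(2*T) = 2*T²)
A - Q(220) = -548 - 2*220² = -548 - 2*48400 = -548 - 1*96800 = -548 - 96800 = -97348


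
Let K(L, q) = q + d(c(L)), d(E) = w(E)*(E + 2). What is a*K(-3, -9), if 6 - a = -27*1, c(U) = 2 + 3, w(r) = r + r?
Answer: 2013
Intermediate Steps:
w(r) = 2*r
c(U) = 5
d(E) = 2*E*(2 + E) (d(E) = (2*E)*(E + 2) = (2*E)*(2 + E) = 2*E*(2 + E))
K(L, q) = 70 + q (K(L, q) = q + 2*5*(2 + 5) = q + 2*5*7 = q + 70 = 70 + q)
a = 33 (a = 6 - (-27) = 6 - 1*(-27) = 6 + 27 = 33)
a*K(-3, -9) = 33*(70 - 9) = 33*61 = 2013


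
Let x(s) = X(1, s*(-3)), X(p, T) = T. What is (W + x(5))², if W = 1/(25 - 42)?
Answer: 65536/289 ≈ 226.77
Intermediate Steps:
W = -1/17 (W = 1/(-17) = -1/17 ≈ -0.058824)
x(s) = -3*s (x(s) = s*(-3) = -3*s)
(W + x(5))² = (-1/17 - 3*5)² = (-1/17 - 15)² = (-256/17)² = 65536/289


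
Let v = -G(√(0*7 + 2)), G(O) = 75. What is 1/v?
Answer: -1/75 ≈ -0.013333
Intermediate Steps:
v = -75 (v = -1*75 = -75)
1/v = 1/(-75) = -1/75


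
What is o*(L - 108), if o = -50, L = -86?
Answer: 9700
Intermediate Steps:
o*(L - 108) = -50*(-86 - 108) = -50*(-194) = 9700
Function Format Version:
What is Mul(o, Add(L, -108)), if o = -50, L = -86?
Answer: 9700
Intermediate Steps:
Mul(o, Add(L, -108)) = Mul(-50, Add(-86, -108)) = Mul(-50, -194) = 9700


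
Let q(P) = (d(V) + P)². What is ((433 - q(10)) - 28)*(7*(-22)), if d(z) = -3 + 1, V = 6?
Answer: -52514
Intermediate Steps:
d(z) = -2
q(P) = (-2 + P)²
((433 - q(10)) - 28)*(7*(-22)) = ((433 - (-2 + 10)²) - 28)*(7*(-22)) = ((433 - 1*8²) - 28)*(-154) = ((433 - 1*64) - 28)*(-154) = ((433 - 64) - 28)*(-154) = (369 - 28)*(-154) = 341*(-154) = -52514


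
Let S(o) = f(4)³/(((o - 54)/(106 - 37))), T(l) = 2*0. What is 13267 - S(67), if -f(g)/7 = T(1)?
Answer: 13267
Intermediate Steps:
T(l) = 0
f(g) = 0 (f(g) = -7*0 = 0)
S(o) = 0 (S(o) = 0³/(((o - 54)/(106 - 37))) = 0/(((-54 + o)/69)) = 0/(((-54 + o)*(1/69))) = 0/(-18/23 + o/69) = 0)
13267 - S(67) = 13267 - 1*0 = 13267 + 0 = 13267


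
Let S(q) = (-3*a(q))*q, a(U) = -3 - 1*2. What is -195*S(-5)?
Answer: 14625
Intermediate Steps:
a(U) = -5 (a(U) = -3 - 2 = -5)
S(q) = 15*q (S(q) = (-3*(-5))*q = 15*q)
-195*S(-5) = -2925*(-5) = -195*(-75) = 14625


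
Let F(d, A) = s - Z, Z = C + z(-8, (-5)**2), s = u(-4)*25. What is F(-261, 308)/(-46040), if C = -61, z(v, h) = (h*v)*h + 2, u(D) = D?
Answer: -4959/46040 ≈ -0.10771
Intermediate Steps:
s = -100 (s = -4*25 = -100)
z(v, h) = 2 + v*h**2 (z(v, h) = v*h**2 + 2 = 2 + v*h**2)
Z = -5059 (Z = -61 + (2 - 8*((-5)**2)**2) = -61 + (2 - 8*25**2) = -61 + (2 - 8*625) = -61 + (2 - 5000) = -61 - 4998 = -5059)
F(d, A) = 4959 (F(d, A) = -100 - 1*(-5059) = -100 + 5059 = 4959)
F(-261, 308)/(-46040) = 4959/(-46040) = 4959*(-1/46040) = -4959/46040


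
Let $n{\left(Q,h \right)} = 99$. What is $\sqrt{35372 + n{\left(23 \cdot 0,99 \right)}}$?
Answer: $\sqrt{35471} \approx 188.34$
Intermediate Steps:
$\sqrt{35372 + n{\left(23 \cdot 0,99 \right)}} = \sqrt{35372 + 99} = \sqrt{35471}$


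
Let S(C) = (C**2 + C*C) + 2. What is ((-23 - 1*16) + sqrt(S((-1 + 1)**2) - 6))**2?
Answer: 1517 - 156*I ≈ 1517.0 - 156.0*I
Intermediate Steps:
S(C) = 2 + 2*C**2 (S(C) = (C**2 + C**2) + 2 = 2*C**2 + 2 = 2 + 2*C**2)
((-23 - 1*16) + sqrt(S((-1 + 1)**2) - 6))**2 = ((-23 - 1*16) + sqrt((2 + 2*((-1 + 1)**2)**2) - 6))**2 = ((-23 - 16) + sqrt((2 + 2*(0**2)**2) - 6))**2 = (-39 + sqrt((2 + 2*0**2) - 6))**2 = (-39 + sqrt((2 + 2*0) - 6))**2 = (-39 + sqrt((2 + 0) - 6))**2 = (-39 + sqrt(2 - 6))**2 = (-39 + sqrt(-4))**2 = (-39 + 2*I)**2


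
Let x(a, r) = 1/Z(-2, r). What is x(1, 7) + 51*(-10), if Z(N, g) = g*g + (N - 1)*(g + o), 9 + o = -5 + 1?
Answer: -34169/67 ≈ -509.98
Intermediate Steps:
o = -13 (o = -9 + (-5 + 1) = -9 - 4 = -13)
Z(N, g) = g**2 + (-1 + N)*(-13 + g) (Z(N, g) = g*g + (N - 1)*(g - 13) = g**2 + (-1 + N)*(-13 + g))
x(a, r) = 1/(39 + r**2 - 3*r) (x(a, r) = 1/(13 + r**2 - r - 13*(-2) - 2*r) = 1/(13 + r**2 - r + 26 - 2*r) = 1/(39 + r**2 - 3*r))
x(1, 7) + 51*(-10) = 1/(39 + 7**2 - 3*7) + 51*(-10) = 1/(39 + 49 - 21) - 510 = 1/67 - 510 = -34169/67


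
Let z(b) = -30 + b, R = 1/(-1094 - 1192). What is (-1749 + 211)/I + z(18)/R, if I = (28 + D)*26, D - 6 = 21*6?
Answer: 57057791/2080 ≈ 27432.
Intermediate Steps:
R = -1/2286 (R = 1/(-2286) = -1/2286 ≈ -0.00043745)
D = 132 (D = 6 + 21*6 = 6 + 126 = 132)
I = 4160 (I = (28 + 132)*26 = 160*26 = 4160)
(-1749 + 211)/I + z(18)/R = (-1749 + 211)/4160 + (-30 + 18)/(-1/2286) = -1538*1/4160 - 12*(-2286) = -769/2080 + 27432 = 57057791/2080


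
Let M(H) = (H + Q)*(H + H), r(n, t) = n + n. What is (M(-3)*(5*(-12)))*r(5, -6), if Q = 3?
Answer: 0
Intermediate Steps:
r(n, t) = 2*n
M(H) = 2*H*(3 + H) (M(H) = (H + 3)*(H + H) = (3 + H)*(2*H) = 2*H*(3 + H))
(M(-3)*(5*(-12)))*r(5, -6) = ((2*(-3)*(3 - 3))*(5*(-12)))*(2*5) = ((2*(-3)*0)*(-60))*10 = (0*(-60))*10 = 0*10 = 0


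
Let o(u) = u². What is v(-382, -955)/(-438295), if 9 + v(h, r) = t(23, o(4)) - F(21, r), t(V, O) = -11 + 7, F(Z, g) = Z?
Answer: 34/438295 ≈ 7.7573e-5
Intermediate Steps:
t(V, O) = -4
v(h, r) = -34 (v(h, r) = -9 + (-4 - 1*21) = -9 + (-4 - 21) = -9 - 25 = -34)
v(-382, -955)/(-438295) = -34/(-438295) = -34*(-1/438295) = 34/438295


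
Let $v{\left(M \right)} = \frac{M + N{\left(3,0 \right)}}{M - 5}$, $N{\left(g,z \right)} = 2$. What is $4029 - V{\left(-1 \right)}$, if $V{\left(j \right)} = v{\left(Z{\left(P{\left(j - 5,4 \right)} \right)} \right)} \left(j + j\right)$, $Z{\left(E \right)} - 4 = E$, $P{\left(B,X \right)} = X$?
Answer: $\frac{12107}{3} \approx 4035.7$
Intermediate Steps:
$Z{\left(E \right)} = 4 + E$
$v{\left(M \right)} = \frac{2 + M}{-5 + M}$ ($v{\left(M \right)} = \frac{M + 2}{M - 5} = \frac{2 + M}{-5 + M}$)
$V{\left(j \right)} = \frac{20 j}{3}$ ($V{\left(j \right)} = \frac{2 + \left(4 + 4\right)}{-5 + \left(4 + 4\right)} \left(j + j\right) = \frac{2 + 8}{-5 + 8} \cdot 2 j = \frac{1}{3} \cdot 10 \cdot 2 j = \frac{10 \cdot 2 j}{3} = \frac{20 j}{3}$)
$4029 - V{\left(-1 \right)} = 4029 - \frac{20}{3} \left(-1\right) = 4029 - - \frac{20}{3} = 4029 + \frac{20}{3} = \frac{12107}{3}$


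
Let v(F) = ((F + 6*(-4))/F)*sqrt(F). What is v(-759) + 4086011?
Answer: 4086011 + 261*I*sqrt(759)/253 ≈ 4.086e+6 + 28.421*I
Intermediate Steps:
v(F) = (-24 + F)/sqrt(F) (v(F) = ((F - 24)/F)*sqrt(F) = ((-24 + F)/F)*sqrt(F) = (-24 + F)/sqrt(F))
v(-759) + 4086011 = (-24 - 759)/sqrt(-759) + 4086011 = -I*sqrt(759)/759*(-783) + 4086011 = 261*I*sqrt(759)/253 + 4086011 = 4086011 + 261*I*sqrt(759)/253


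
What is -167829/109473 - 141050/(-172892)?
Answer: -2262520803/3154500986 ≈ -0.71724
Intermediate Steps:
-167829/109473 - 141050/(-172892) = -167829*1/109473 - 141050*(-1/172892) = -55943/36491 + 70525/86446 = -2262520803/3154500986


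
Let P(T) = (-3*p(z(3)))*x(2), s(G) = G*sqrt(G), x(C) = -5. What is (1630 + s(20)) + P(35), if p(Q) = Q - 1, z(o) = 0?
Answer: 1615 + 40*sqrt(5) ≈ 1704.4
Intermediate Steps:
s(G) = G**(3/2)
p(Q) = -1 + Q
P(T) = -15 (P(T) = -3*(-1 + 0)*(-5) = -3*(-1)*(-5) = 3*(-5) = -15)
(1630 + s(20)) + P(35) = (1630 + 20**(3/2)) - 15 = (1630 + 40*sqrt(5)) - 15 = 1615 + 40*sqrt(5)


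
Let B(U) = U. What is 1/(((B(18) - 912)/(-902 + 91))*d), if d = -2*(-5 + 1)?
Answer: 811/7152 ≈ 0.11339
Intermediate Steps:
d = 8 (d = -2*(-4) = 8)
1/(((B(18) - 912)/(-902 + 91))*d) = 1/(((18 - 912)/(-902 + 91))*8) = 1/(-894/(-811)*8) = 1/(-894*(-1/811)*8) = 1/((894/811)*8) = 1/(7152/811) = 811/7152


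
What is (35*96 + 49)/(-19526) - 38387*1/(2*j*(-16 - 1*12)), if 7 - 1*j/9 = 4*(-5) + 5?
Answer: 355872785/108252144 ≈ 3.2874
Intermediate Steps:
j = 198 (j = 63 - 9*(4*(-5) + 5) = 63 - 9*(-20 + 5) = 63 - 9*(-15) = 63 + 135 = 198)
(35*96 + 49)/(-19526) - 38387*1/(2*j*(-16 - 1*12)) = (35*96 + 49)/(-19526) - 38387*1/(396*(-16 - 1*12)) = (3360 + 49)*(-1/19526) - 38387*1/(396*(-16 - 12)) = 3409*(-1/19526) - 38387/(396*(-28)) = -3409/19526 - 38387/(-11088) = -3409/19526 - 38387*(-1/11088) = -3409/19526 + 38387/11088 = 355872785/108252144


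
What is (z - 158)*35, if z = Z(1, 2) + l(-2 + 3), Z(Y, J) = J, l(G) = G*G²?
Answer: -5425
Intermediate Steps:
l(G) = G³
z = 3 (z = 2 + (-2 + 3)³ = 2 + 1³ = 2 + 1 = 3)
(z - 158)*35 = (3 - 158)*35 = -155*35 = -5425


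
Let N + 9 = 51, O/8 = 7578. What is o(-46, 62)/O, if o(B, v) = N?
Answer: 7/10104 ≈ 0.00069280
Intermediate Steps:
O = 60624 (O = 8*7578 = 60624)
N = 42 (N = -9 + 51 = 42)
o(B, v) = 42
o(-46, 62)/O = 42/60624 = 42*(1/60624) = 7/10104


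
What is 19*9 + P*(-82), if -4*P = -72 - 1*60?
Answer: -2535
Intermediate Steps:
P = 33 (P = -(-72 - 1*60)/4 = -(-72 - 60)/4 = -¼*(-132) = 33)
19*9 + P*(-82) = 19*9 + 33*(-82) = 171 - 2706 = -2535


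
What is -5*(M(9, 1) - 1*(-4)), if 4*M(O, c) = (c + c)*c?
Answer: -45/2 ≈ -22.500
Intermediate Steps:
M(O, c) = c²/2 (M(O, c) = ((c + c)*c)/4 = ((2*c)*c)/4 = (2*c²)/4 = c²/2)
-5*(M(9, 1) - 1*(-4)) = -5*((½)*1² - 1*(-4)) = -5*((½)*1 + 4) = -5*(½ + 4) = -5*9/2 = -45/2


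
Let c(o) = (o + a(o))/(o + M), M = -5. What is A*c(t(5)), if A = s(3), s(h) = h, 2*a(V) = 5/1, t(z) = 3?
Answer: -33/4 ≈ -8.2500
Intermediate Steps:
a(V) = 5/2 (a(V) = (5/1)/2 = (5*1)/2 = (½)*5 = 5/2)
A = 3
c(o) = (5/2 + o)/(-5 + o) (c(o) = (o + 5/2)/(o - 5) = (5/2 + o)/(-5 + o))
A*c(t(5)) = 3*((5/2 + 3)/(-5 + 3)) = 3*((11/2)/(-2)) = 3*(-½*11/2) = 3*(-11/4) = -33/4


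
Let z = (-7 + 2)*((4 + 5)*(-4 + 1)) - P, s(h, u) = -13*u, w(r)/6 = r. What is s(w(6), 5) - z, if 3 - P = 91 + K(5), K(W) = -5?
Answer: -283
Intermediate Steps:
w(r) = 6*r
P = -83 (P = 3 - (91 - 5) = 3 - 1*86 = 3 - 86 = -83)
z = 218 (z = (-7 + 2)*((4 + 5)*(-4 + 1)) - 1*(-83) = -45*(-3) + 83 = -5*(-27) + 83 = 135 + 83 = 218)
s(w(6), 5) - z = -13*5 - 1*218 = -65 - 218 = -283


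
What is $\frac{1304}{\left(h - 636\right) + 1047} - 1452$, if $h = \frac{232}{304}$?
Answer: $- \frac{22669892}{15647} \approx -1448.8$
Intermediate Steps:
$h = \frac{29}{38}$ ($h = 232 \cdot \frac{1}{304} = \frac{29}{38} \approx 0.76316$)
$\frac{1304}{\left(h - 636\right) + 1047} - 1452 = \frac{1304}{\left(\frac{29}{38} - 636\right) + 1047} - 1452 = \frac{1304}{- \frac{24139}{38} + 1047} - 1452 = \frac{1304}{\frac{15647}{38}} - 1452 = 1304 \cdot \frac{38}{15647} - 1452 = \frac{49552}{15647} - 1452 = - \frac{22669892}{15647}$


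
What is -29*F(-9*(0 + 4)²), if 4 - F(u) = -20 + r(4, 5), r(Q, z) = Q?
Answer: -580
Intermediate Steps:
F(u) = 20 (F(u) = 4 - (-20 + 4) = 4 - 1*(-16) = 4 + 16 = 20)
-29*F(-9*(0 + 4)²) = -29*20 = -580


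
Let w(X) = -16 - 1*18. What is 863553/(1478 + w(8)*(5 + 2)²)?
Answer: -863553/188 ≈ -4593.4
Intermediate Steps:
w(X) = -34 (w(X) = -16 - 18 = -34)
863553/(1478 + w(8)*(5 + 2)²) = 863553/(1478 - 34*(5 + 2)²) = 863553/(1478 - 34*7²) = 863553/(1478 - 34*49) = 863553/(1478 - 1666) = 863553/(-188) = 863553*(-1/188) = -863553/188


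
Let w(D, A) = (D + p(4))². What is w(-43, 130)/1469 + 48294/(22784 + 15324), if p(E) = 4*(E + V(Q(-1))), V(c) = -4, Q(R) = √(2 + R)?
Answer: 70702789/27990326 ≈ 2.5260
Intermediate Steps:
p(E) = -16 + 4*E (p(E) = 4*(E - 4) = 4*(-4 + E) = -16 + 4*E)
w(D, A) = D² (w(D, A) = (D + (-16 + 4*4))² = (D + (-16 + 16))² = (D + 0)² = D²)
w(-43, 130)/1469 + 48294/(22784 + 15324) = (-43)²/1469 + 48294/(22784 + 15324) = 1849*(1/1469) + 48294/38108 = 1849/1469 + 48294*(1/38108) = 1849/1469 + 24147/19054 = 70702789/27990326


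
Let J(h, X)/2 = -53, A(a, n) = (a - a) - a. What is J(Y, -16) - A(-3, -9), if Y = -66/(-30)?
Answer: -109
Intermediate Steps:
A(a, n) = -a (A(a, n) = 0 - a = -a)
Y = 11/5 (Y = -66*(-1/30) = 11/5 ≈ 2.2000)
J(h, X) = -106 (J(h, X) = 2*(-53) = -106)
J(Y, -16) - A(-3, -9) = -106 - (-1)*(-3) = -106 - 1*3 = -106 - 3 = -109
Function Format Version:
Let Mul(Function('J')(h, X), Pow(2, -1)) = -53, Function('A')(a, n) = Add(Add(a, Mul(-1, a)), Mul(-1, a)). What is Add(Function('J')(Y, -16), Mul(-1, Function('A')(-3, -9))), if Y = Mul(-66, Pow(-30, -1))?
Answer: -109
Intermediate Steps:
Function('A')(a, n) = Mul(-1, a) (Function('A')(a, n) = Add(0, Mul(-1, a)) = Mul(-1, a))
Y = Rational(11, 5) (Y = Mul(-66, Rational(-1, 30)) = Rational(11, 5) ≈ 2.2000)
Function('J')(h, X) = -106 (Function('J')(h, X) = Mul(2, -53) = -106)
Add(Function('J')(Y, -16), Mul(-1, Function('A')(-3, -9))) = Add(-106, Mul(-1, Mul(-1, -3))) = Add(-106, Mul(-1, 3)) = Add(-106, -3) = -109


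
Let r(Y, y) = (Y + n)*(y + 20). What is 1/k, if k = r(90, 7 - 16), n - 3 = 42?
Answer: 1/1485 ≈ 0.00067340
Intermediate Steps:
n = 45 (n = 3 + 42 = 45)
r(Y, y) = (20 + y)*(45 + Y) (r(Y, y) = (Y + 45)*(y + 20) = (45 + Y)*(20 + y) = (20 + y)*(45 + Y))
k = 1485 (k = 900 + 20*90 + 45*(7 - 16) + 90*(7 - 16) = 900 + 1800 + 45*(-9) + 90*(-9) = 900 + 1800 - 405 - 810 = 1485)
1/k = 1/1485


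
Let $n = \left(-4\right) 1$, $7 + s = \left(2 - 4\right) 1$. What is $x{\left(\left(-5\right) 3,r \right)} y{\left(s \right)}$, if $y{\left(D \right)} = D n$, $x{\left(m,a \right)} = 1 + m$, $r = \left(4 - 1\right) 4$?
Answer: $-504$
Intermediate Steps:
$s = -9$ ($s = -7 + \left(2 - 4\right) 1 = -7 - 2 = -9$)
$r = 12$ ($r = 3 \cdot 4 = 12$)
$n = -4$
$y{\left(D \right)} = - 4 D$ ($y{\left(D \right)} = D \left(-4\right) = - 4 D$)
$x{\left(\left(-5\right) 3,r \right)} y{\left(s \right)} = \left(1 - 15\right) \left(\left(-4\right) \left(-9\right)\right) = \left(1 - 15\right) 36 = \left(-14\right) 36 = -504$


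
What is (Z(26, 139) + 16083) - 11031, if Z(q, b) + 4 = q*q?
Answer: 5724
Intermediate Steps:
Z(q, b) = -4 + q² (Z(q, b) = -4 + q*q = -4 + q²)
(Z(26, 139) + 16083) - 11031 = ((-4 + 26²) + 16083) - 11031 = ((-4 + 676) + 16083) - 11031 = (672 + 16083) - 11031 = 16755 - 11031 = 5724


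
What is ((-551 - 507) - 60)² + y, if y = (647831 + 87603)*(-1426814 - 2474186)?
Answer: -2868926784076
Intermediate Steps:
y = -2868928034000 (y = 735434*(-3901000) = -2868928034000)
((-551 - 507) - 60)² + y = ((-551 - 507) - 60)² - 2868928034000 = (-1058 - 60)² - 2868928034000 = (-1118)² - 2868928034000 = 1249924 - 2868928034000 = -2868926784076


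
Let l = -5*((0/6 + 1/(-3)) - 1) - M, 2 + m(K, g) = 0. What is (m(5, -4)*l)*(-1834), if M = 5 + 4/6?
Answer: 3668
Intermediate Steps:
m(K, g) = -2 (m(K, g) = -2 + 0 = -2)
M = 17/3 (M = 5 + (⅙)*4 = 5 + ⅔ = 17/3 ≈ 5.6667)
l = 1 (l = -5*((0/6 + 1/(-3)) - 1) - 1*17/3 = -5*((0*(⅙) + 1*(-⅓)) - 1) - 17/3 = -5*((0 - ⅓) - 1) - 17/3 = -5*(-⅓ - 1) - 17/3 = -5*(-4/3) - 17/3 = 20/3 - 17/3 = 1)
(m(5, -4)*l)*(-1834) = -2*1*(-1834) = -2*(-1834) = 3668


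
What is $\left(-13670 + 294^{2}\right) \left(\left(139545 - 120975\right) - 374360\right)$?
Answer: $-25889415140$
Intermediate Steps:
$\left(-13670 + 294^{2}\right) \left(\left(139545 - 120975\right) - 374360\right) = \left(-13670 + 86436\right) \left(\left(139545 - 120975\right) - 374360\right) = 72766 \left(18570 - 374360\right) = 72766 \left(-355790\right) = -25889415140$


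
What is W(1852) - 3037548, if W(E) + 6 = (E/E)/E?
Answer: -5625550007/1852 ≈ -3.0376e+6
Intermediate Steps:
W(E) = -6 + 1/E (W(E) = -6 + (E/E)/E = -6 + 1/E)
W(1852) - 3037548 = (-6 + 1/1852) - 3037548 = -11111/1852 - 3037548 = -5625550007/1852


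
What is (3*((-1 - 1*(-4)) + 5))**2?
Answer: 576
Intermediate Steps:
(3*((-1 - 1*(-4)) + 5))**2 = (3*((-1 + 4) + 5))**2 = (3*(3 + 5))**2 = (3*8)**2 = 24**2 = 576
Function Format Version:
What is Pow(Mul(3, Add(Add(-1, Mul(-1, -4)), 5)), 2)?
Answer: 576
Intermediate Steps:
Pow(Mul(3, Add(Add(-1, Mul(-1, -4)), 5)), 2) = Pow(Mul(3, Add(Add(-1, 4), 5)), 2) = Pow(Mul(3, Add(3, 5)), 2) = Pow(Mul(3, 8), 2) = Pow(24, 2) = 576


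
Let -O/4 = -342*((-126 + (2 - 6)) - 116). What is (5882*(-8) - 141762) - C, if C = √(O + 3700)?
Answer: -188818 - 2*I*√83207 ≈ -1.8882e+5 - 576.91*I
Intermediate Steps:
O = -336528 (O = -(-1368)*((-126 + (2 - 6)) - 116) = -(-1368)*((-126 - 4) - 116) = -(-1368)*(-130 - 116) = -(-1368)*(-246) = -4*84132 = -336528)
C = 2*I*√83207 (C = √(-336528 + 3700) = √(-332828) = 2*I*√83207 ≈ 576.91*I)
(5882*(-8) - 141762) - C = (5882*(-8) - 141762) - 2*I*√83207 = (-47056 - 141762) - 2*I*√83207 = -188818 - 2*I*√83207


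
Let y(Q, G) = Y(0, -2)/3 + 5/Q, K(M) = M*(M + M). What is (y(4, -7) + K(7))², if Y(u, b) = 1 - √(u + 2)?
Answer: 158673/16 - 1195*√2/18 ≈ 9823.2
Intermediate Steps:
K(M) = 2*M² (K(M) = M*(2*M) = 2*M²)
Y(u, b) = 1 - √(2 + u)
y(Q, G) = ⅓ + 5/Q - √2/3 (y(Q, G) = (1 - √(2 + 0))/3 + 5/Q = (1 - √2)*(⅓) + 5/Q = (⅓ - √2/3) + 5/Q = ⅓ + 5/Q - √2/3)
(y(4, -7) + K(7))² = ((⅓)*(15 + 4*(1 - √2))/4 + 2*7²)² = ((⅓)*(¼)*(15 + (4 - 4*√2)) + 2*49)² = ((⅓)*(¼)*(19 - 4*√2) + 98)² = ((19/12 - √2/3) + 98)² = (1195/12 - √2/3)²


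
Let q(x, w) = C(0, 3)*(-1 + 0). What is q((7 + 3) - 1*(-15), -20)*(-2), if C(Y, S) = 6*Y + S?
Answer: 6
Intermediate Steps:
C(Y, S) = S + 6*Y
q(x, w) = -3 (q(x, w) = (3 + 6*0)*(-1 + 0) = (3 + 0)*(-1) = 3*(-1) = -3)
q((7 + 3) - 1*(-15), -20)*(-2) = -3*(-2) = 6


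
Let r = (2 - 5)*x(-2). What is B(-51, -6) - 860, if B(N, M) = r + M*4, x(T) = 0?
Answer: -884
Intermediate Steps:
r = 0 (r = (2 - 5)*0 = -3*0 = 0)
B(N, M) = 4*M (B(N, M) = 0 + M*4 = 0 + 4*M = 4*M)
B(-51, -6) - 860 = 4*(-6) - 860 = -24 - 860 = -884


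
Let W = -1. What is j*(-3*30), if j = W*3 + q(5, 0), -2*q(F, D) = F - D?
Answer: 495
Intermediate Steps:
q(F, D) = D/2 - F/2 (q(F, D) = -(F - D)/2 = D/2 - F/2)
j = -11/2 (j = -1*3 + ((1/2)*0 - 1/2*5) = -3 + (0 - 5/2) = -3 - 5/2 = -11/2 ≈ -5.5000)
j*(-3*30) = -(-33)*30/2 = -11/2*(-90) = 495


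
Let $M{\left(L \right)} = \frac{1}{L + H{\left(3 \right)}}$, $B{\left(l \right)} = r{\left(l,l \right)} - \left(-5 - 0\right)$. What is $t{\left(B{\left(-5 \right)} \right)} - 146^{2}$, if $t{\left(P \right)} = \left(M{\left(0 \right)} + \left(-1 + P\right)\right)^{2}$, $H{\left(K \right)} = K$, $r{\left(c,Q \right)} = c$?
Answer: $- \frac{191840}{9} \approx -21316.0$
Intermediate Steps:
$B{\left(l \right)} = 5 + l$ ($B{\left(l \right)} = l - \left(-5 - 0\right) = l - \left(-5 + 0\right) = l - -5 = l + 5 = 5 + l$)
$M{\left(L \right)} = \frac{1}{3 + L}$ ($M{\left(L \right)} = \frac{1}{L + 3} = \frac{1}{3 + L}$)
$t{\left(P \right)} = \left(- \frac{2}{3} + P\right)^{2}$ ($t{\left(P \right)} = \left(\frac{1}{3 + 0} + \left(-1 + P\right)\right)^{2} = \left(\frac{1}{3} + \left(-1 + P\right)\right)^{2} = \left(- \frac{2}{3} + P\right)^{2}$)
$t{\left(B{\left(-5 \right)} \right)} - 146^{2} = \frac{\left(-2 + 3 \left(5 - 5\right)\right)^{2}}{9} - 146^{2} = \frac{\left(-2 + 3 \cdot 0\right)^{2}}{9} - 21316 = \frac{\left(-2 + 0\right)^{2}}{9} - 21316 = \frac{\left(-2\right)^{2}}{9} - 21316 = \frac{1}{9} \cdot 4 - 21316 = \frac{4}{9} - 21316 = - \frac{191840}{9}$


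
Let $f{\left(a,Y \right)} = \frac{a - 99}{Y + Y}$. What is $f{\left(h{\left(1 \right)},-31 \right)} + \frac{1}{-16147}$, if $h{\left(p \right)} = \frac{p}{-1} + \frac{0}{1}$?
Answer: $\frac{807319}{500557} \approx 1.6128$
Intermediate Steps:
$h{\left(p \right)} = - p$ ($h{\left(p \right)} = p \left(-1\right) + 0 \cdot 1 = - p + 0 = - p$)
$f{\left(a,Y \right)} = \frac{-99 + a}{2 Y}$
$f{\left(h{\left(1 \right)},-31 \right)} + \frac{1}{-16147} = \frac{-99 - 1}{2 \left(-31\right)} + \frac{1}{-16147} = \frac{1}{2} \left(- \frac{1}{31}\right) \left(-99 - 1\right) - \frac{1}{16147} = \frac{1}{2} \left(- \frac{1}{31}\right) \left(-100\right) - \frac{1}{16147} = \frac{50}{31} - \frac{1}{16147} = \frac{807319}{500557}$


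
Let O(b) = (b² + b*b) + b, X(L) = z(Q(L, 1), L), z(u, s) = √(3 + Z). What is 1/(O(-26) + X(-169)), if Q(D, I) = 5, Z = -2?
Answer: 1/1327 ≈ 0.00075358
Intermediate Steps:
z(u, s) = 1 (z(u, s) = √(3 - 2) = √1 = 1)
X(L) = 1
O(b) = b + 2*b² (O(b) = (b² + b²) + b = 2*b² + b = b + 2*b²)
1/(O(-26) + X(-169)) = 1/(-26*(1 + 2*(-26)) + 1) = 1/(-26*(1 - 52) + 1) = 1/(-26*(-51) + 1) = 1/(1326 + 1) = 1/1327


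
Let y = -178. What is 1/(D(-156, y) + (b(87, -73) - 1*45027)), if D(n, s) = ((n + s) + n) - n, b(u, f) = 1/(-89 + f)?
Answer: -162/7348483 ≈ -2.2045e-5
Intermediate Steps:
D(n, s) = n + s (D(n, s) = (s + 2*n) - n = n + s)
1/(D(-156, y) + (b(87, -73) - 1*45027)) = 1/((-156 - 178) + (1/(-89 - 73) - 1*45027)) = 1/(-334 + (1/(-162) - 45027)) = 1/(-334 + (-1/162 - 45027)) = 1/(-334 - 7294375/162) = 1/(-7348483/162) = -162/7348483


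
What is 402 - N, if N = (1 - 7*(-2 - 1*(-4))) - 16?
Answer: 431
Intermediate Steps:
N = -29 (N = (1 - 7*(-2 + 4)) - 16 = (1 - 7*2) - 16 = (1 - 14) - 16 = -13 - 16 = -29)
402 - N = 402 - 1*(-29) = 402 + 29 = 431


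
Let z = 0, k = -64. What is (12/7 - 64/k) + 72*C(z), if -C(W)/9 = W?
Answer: 19/7 ≈ 2.7143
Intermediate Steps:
C(W) = -9*W
(12/7 - 64/k) + 72*C(z) = (12/7 - 64/(-64)) + 72*(-9*0) = (12*(⅐) - 64*(-1/64)) + 72*0 = (12/7 + 1) + 0 = 19/7 + 0 = 19/7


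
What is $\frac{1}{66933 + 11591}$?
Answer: $\frac{1}{78524} \approx 1.2735 \cdot 10^{-5}$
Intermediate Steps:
$\frac{1}{66933 + 11591} = \frac{1}{78524}$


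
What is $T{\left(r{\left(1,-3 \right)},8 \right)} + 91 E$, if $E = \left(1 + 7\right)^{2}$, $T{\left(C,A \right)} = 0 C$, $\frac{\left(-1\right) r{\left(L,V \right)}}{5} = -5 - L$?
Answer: $5824$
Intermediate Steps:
$r{\left(L,V \right)} = 25 + 5 L$ ($r{\left(L,V \right)} = - 5 \left(-5 - L\right) = 25 + 5 L$)
$T{\left(C,A \right)} = 0$
$E = 64$ ($E = 8^{2} = 64$)
$T{\left(r{\left(1,-3 \right)},8 \right)} + 91 E = 0 + 91 \cdot 64 = 0 + 5824 = 5824$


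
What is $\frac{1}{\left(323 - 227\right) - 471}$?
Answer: $- \frac{1}{375} \approx -0.0026667$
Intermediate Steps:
$\frac{1}{\left(323 - 227\right) - 471} = \frac{1}{96 - 471} = \frac{1}{-375} = - \frac{1}{375}$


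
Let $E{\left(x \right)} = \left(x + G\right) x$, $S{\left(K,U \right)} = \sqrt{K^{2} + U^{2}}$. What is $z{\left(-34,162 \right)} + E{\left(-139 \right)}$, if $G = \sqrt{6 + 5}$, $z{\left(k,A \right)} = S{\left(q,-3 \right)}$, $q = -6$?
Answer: $19321 - 139 \sqrt{11} + 3 \sqrt{5} \approx 18867.0$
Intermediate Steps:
$z{\left(k,A \right)} = 3 \sqrt{5}$ ($z{\left(k,A \right)} = \sqrt{\left(-6\right)^{2} + \left(-3\right)^{2}} = \sqrt{36 + 9} = \sqrt{45} = 3 \sqrt{5}$)
$G = \sqrt{11} \approx 3.3166$
$E{\left(x \right)} = x \left(x + \sqrt{11}\right)$ ($E{\left(x \right)} = \left(x + \sqrt{11}\right) x = x \left(x + \sqrt{11}\right)$)
$z{\left(-34,162 \right)} + E{\left(-139 \right)} = 3 \sqrt{5} - 139 \left(-139 + \sqrt{11}\right) = 3 \sqrt{5} + \left(19321 - 139 \sqrt{11}\right) = 19321 - 139 \sqrt{11} + 3 \sqrt{5}$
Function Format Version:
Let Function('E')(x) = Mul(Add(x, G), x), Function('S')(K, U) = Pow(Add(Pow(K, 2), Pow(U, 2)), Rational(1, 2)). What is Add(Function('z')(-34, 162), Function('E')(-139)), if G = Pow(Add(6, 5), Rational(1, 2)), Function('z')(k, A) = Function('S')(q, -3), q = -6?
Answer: Add(19321, Mul(-139, Pow(11, Rational(1, 2))), Mul(3, Pow(5, Rational(1, 2)))) ≈ 18867.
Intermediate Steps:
Function('z')(k, A) = Mul(3, Pow(5, Rational(1, 2))) (Function('z')(k, A) = Pow(Add(Pow(-6, 2), Pow(-3, 2)), Rational(1, 2)) = Pow(Add(36, 9), Rational(1, 2)) = Pow(45, Rational(1, 2)) = Mul(3, Pow(5, Rational(1, 2))))
G = Pow(11, Rational(1, 2)) ≈ 3.3166
Function('E')(x) = Mul(x, Add(x, Pow(11, Rational(1, 2)))) (Function('E')(x) = Mul(Add(x, Pow(11, Rational(1, 2))), x) = Mul(x, Add(x, Pow(11, Rational(1, 2)))))
Add(Function('z')(-34, 162), Function('E')(-139)) = Add(Mul(3, Pow(5, Rational(1, 2))), Mul(-139, Add(-139, Pow(11, Rational(1, 2))))) = Add(Mul(3, Pow(5, Rational(1, 2))), Add(19321, Mul(-139, Pow(11, Rational(1, 2))))) = Add(19321, Mul(-139, Pow(11, Rational(1, 2))), Mul(3, Pow(5, Rational(1, 2))))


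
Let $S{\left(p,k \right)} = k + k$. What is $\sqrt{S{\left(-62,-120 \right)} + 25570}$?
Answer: $\sqrt{25330} \approx 159.15$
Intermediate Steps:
$S{\left(p,k \right)} = 2 k$
$\sqrt{S{\left(-62,-120 \right)} + 25570} = \sqrt{2 \left(-120\right) + 25570} = \sqrt{-240 + 25570} = \sqrt{25330}$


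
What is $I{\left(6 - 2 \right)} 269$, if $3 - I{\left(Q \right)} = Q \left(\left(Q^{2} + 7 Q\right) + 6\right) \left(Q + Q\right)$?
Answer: $-429593$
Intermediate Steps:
$I{\left(Q \right)} = 3 - 2 Q^{2} \left(6 + Q^{2} + 7 Q\right)$ ($I{\left(Q \right)} = 3 - Q \left(\left(Q^{2} + 7 Q\right) + 6\right) \left(Q + Q\right) = 3 - Q \left(6 + Q^{2} + 7 Q\right) 2 Q = 3 - 2 Q^{2} \left(6 + Q^{2} + 7 Q\right)$)
$I{\left(6 - 2 \right)} 269 = \left(3 - 14 \left(6 - 2\right)^{3} - 12 \left(6 - 2\right)^{2} - 2 \left(6 - 2\right)^{4}\right) 269 = \left(3 - 14 \cdot 4^{3} - 12 \cdot 4^{2} - 2 \cdot 4^{4}\right) 269 = \left(3 - 896 - 192 - 512\right) 269 = \left(-1597\right) 269 = -429593$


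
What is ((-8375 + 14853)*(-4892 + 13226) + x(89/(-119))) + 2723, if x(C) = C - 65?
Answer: 6424846801/119 ≈ 5.3990e+7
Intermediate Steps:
x(C) = -65 + C
((-8375 + 14853)*(-4892 + 13226) + x(89/(-119))) + 2723 = ((-8375 + 14853)*(-4892 + 13226) + (-65 + 89/(-119))) + 2723 = (6478*8334 + (-65 + 89*(-1/119))) + 2723 = (53987652 + (-65 - 89/119)) + 2723 = (53987652 - 7824/119) + 2723 = 6424522764/119 + 2723 = 6424846801/119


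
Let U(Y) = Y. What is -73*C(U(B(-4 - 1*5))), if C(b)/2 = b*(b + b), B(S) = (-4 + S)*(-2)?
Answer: -197392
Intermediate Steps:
B(S) = 8 - 2*S
C(b) = 4*b**2 (C(b) = 2*(b*(b + b)) = 2*(b*(2*b)) = 2*(2*b**2) = 4*b**2)
-73*C(U(B(-4 - 1*5))) = -292*(8 - 2*(-4 - 1*5))**2 = -292*(8 - 2*(-4 - 5))**2 = -292*(8 - 2*(-9))**2 = -292*(8 + 18)**2 = -292*26**2 = -292*676 = -73*2704 = -197392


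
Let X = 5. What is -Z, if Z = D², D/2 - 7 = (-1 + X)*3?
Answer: -1444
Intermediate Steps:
D = 38 (D = 14 + 2*((-1 + 5)*3) = 14 + 2*(4*3) = 14 + 2*12 = 14 + 24 = 38)
Z = 1444 (Z = 38² = 1444)
-Z = -1*1444 = -1444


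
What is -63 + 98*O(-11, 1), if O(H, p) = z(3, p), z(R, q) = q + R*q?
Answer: 329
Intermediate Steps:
O(H, p) = 4*p (O(H, p) = p*(1 + 3) = p*4 = 4*p)
-63 + 98*O(-11, 1) = -63 + 98*(4*1) = -63 + 98*4 = -63 + 392 = 329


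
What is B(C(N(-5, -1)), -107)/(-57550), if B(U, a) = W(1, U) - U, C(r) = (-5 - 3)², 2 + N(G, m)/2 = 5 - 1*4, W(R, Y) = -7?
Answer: 71/57550 ≈ 0.0012337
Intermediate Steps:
N(G, m) = -2 (N(G, m) = -4 + 2*(5 - 1*4) = -4 + 2*(5 - 4) = -4 + 2*1 = -4 + 2 = -2)
C(r) = 64 (C(r) = (-8)² = 64)
B(U, a) = -7 - U
B(C(N(-5, -1)), -107)/(-57550) = (-7 - 1*64)/(-57550) = (-7 - 64)*(-1/57550) = -71*(-1/57550) = 71/57550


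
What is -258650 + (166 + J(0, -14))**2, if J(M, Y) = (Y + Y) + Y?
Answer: -243274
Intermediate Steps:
J(M, Y) = 3*Y (J(M, Y) = 2*Y + Y = 3*Y)
-258650 + (166 + J(0, -14))**2 = -258650 + (166 + 3*(-14))**2 = -258650 + (166 - 42)**2 = -258650 + 124**2 = -258650 + 15376 = -243274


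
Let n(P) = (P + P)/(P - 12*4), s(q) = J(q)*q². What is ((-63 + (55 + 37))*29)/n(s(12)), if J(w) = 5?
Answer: 5887/15 ≈ 392.47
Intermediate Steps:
s(q) = 5*q²
n(P) = 2*P/(-48 + P) (n(P) = (2*P)/(P - 48) = (2*P)/(-48 + P) = 2*P/(-48 + P))
((-63 + (55 + 37))*29)/n(s(12)) = ((-63 + (55 + 37))*29)/((2*(5*12²)/(-48 + 5*12²))) = ((-63 + 92)*29)/((2*(5*144)/(-48 + 5*144))) = (29*29)/((2*720/(-48 + 720))) = 841/((2*720/672)) = 841/((2*720*(1/672))) = 841/(15/7) = 841*(7/15) = 5887/15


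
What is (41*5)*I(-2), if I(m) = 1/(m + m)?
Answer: -205/4 ≈ -51.250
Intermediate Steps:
I(m) = 1/(2*m)
(41*5)*I(-2) = (41*5)*((½)/(-2)) = 205*((½)*(-½)) = 205*(-¼) = -205/4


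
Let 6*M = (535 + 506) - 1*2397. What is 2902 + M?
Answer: 2676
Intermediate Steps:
M = -226 (M = ((535 + 506) - 1*2397)/6 = (1041 - 2397)/6 = (⅙)*(-1356) = -226)
2902 + M = 2902 - 226 = 2676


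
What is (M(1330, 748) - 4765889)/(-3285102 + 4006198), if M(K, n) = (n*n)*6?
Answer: -61255/31352 ≈ -1.9538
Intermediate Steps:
M(K, n) = 6*n² (M(K, n) = n²*6 = 6*n²)
(M(1330, 748) - 4765889)/(-3285102 + 4006198) = (6*748² - 4765889)/(-3285102 + 4006198) = (6*559504 - 4765889)/721096 = (3357024 - 4765889)*(1/721096) = -1408865*1/721096 = -61255/31352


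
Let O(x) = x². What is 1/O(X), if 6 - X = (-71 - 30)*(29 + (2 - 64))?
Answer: 1/11068929 ≈ 9.0343e-8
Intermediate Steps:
X = -3327 (X = 6 - (-71 - 30)*(29 + (2 - 64)) = 6 - (-101)*(29 - 62) = 6 - (-101)*(-33) = 6 - 1*3333 = 6 - 3333 = -3327)
1/O(X) = 1/((-3327)²) = 1/11068929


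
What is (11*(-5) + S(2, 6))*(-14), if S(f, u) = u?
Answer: 686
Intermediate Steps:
(11*(-5) + S(2, 6))*(-14) = (11*(-5) + 6)*(-14) = (-55 + 6)*(-14) = -49*(-14) = 686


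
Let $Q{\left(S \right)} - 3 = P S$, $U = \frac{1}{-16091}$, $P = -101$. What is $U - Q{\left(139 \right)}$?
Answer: $\frac{225853275}{16091} \approx 14036.0$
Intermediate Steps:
$U = - \frac{1}{16091} \approx -6.2147 \cdot 10^{-5}$
$Q{\left(S \right)} = 3 - 101 S$
$U - Q{\left(139 \right)} = - \frac{1}{16091} - \left(3 - 14039\right) = - \frac{1}{16091} - -14036 = - \frac{1}{16091} + 14036 = \frac{225853275}{16091}$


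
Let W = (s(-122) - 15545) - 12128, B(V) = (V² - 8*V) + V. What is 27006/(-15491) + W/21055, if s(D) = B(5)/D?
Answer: -8690691814/2842277615 ≈ -3.0577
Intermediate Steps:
B(V) = V² - 7*V
s(D) = -10/D (s(D) = (5*(-7 + 5))/D = (5*(-2))/D = -10/D)
W = -1688048/61 (W = (-10/(-122) - 15545) - 12128 = (-10*(-1/122) - 15545) - 12128 = (5/61 - 15545) - 12128 = -948240/61 - 12128 = -1688048/61 ≈ -27673.)
27006/(-15491) + W/21055 = 27006/(-15491) - 1688048/61/21055 = 27006*(-1/15491) - 1688048/61*1/21055 = -3858/2213 - 1688048/1284355 = -8690691814/2842277615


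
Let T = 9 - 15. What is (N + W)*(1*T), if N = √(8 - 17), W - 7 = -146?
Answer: 834 - 18*I ≈ 834.0 - 18.0*I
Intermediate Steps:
W = -139 (W = 7 - 146 = -139)
N = 3*I (N = √(-9) = 3*I ≈ 3.0*I)
T = -6
(N + W)*(1*T) = (3*I - 139)*(1*(-6)) = (-139 + 3*I)*(-6) = 834 - 18*I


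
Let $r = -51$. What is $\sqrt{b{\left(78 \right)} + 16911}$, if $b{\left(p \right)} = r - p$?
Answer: $\sqrt{16782} \approx 129.55$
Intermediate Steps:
$b{\left(p \right)} = -51 - p$
$\sqrt{b{\left(78 \right)} + 16911} = \sqrt{\left(-51 - 78\right) + 16911} = \sqrt{-129 + 16911} = \sqrt{16782}$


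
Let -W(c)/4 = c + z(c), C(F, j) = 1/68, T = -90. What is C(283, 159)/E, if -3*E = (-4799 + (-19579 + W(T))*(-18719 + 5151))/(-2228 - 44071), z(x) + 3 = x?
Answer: 46299/5796122732 ≈ 7.9879e-6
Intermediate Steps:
C(F, j) = 1/68
z(x) = -3 + x
W(c) = 12 - 8*c (W(c) = -4*(c + (-3 + c)) = -4*(-3 + 2*c) = 12 - 8*c)
E = 85237099/46299 (E = -(-4799 + (-19579 + (12 - 8*(-90)))*(-18719 + 5151))/(3*(-2228 - 44071)) = -(-4799 + (-19579 + (12 + 720))*(-13568))/(3*(-46299)) = -(-4799 + (-19579 + 732)*(-13568))*(-1)/(3*46299) = -(-4799 - 18847*(-13568))*(-1)/(3*46299) = -(-4799 + 255716096)*(-1)/(3*46299) = -85237099*(-1)/46299 = -⅓*(-85237099/15433) = 85237099/46299 ≈ 1841.0)
C(283, 159)/E = 1/(68*(85237099/46299)) = (1/68)*(46299/85237099) = 46299/5796122732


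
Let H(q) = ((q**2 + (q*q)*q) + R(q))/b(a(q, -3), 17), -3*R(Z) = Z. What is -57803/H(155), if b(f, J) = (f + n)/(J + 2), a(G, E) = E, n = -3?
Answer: 1040454/213627355 ≈ 0.0048704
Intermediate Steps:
R(Z) = -Z/3
b(f, J) = (-3 + f)/(2 + J) (b(f, J) = (f - 3)/(J + 2) = (-3 + f)/(2 + J))
H(q) = -19*q**2/6 - 19*q**3/6 + 19*q/18 (H(q) = ((q**2 + (q*q)*q) - q/3)/(((-3 - 3)/(2 + 17))) = ((q**2 + q**2*q) - q/3)/((-6/19)) = ((q**2 + q**3) - q/3)/(((1/19)*(-6))) = (q**2 + q**3 - q/3)/(-6/19) = (q**2 + q**3 - q/3)*(-19/6) = -19*q**2/6 - 19*q**3/6 + 19*q/18)
-57803/H(155) = -57803*18/(2945*(1 - 3*155 - 3*155**2)) = -57803*18/(2945*(1 - 465 - 3*24025)) = -57803*18/(2945*(1 - 465 - 72075)) = -57803/((19/18)*155*(-72539)) = -57803/(-213627355/18) = -57803*(-18/213627355) = 1040454/213627355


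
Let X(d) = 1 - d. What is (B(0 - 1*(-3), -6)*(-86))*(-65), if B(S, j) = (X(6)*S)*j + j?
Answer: 469560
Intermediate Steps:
B(S, j) = j - 5*S*j (B(S, j) = ((1 - 1*6)*S)*j + j = ((1 - 6)*S)*j + j = (-5*S)*j + j = -5*S*j + j = j - 5*S*j)
(B(0 - 1*(-3), -6)*(-86))*(-65) = (-6*(1 - 5*(0 - 1*(-3)))*(-86))*(-65) = (-6*(1 - 5*(0 + 3))*(-86))*(-65) = (-6*(1 - 5*3)*(-86))*(-65) = (-6*(1 - 15)*(-86))*(-65) = (-6*(-14)*(-86))*(-65) = (84*(-86))*(-65) = -7224*(-65) = 469560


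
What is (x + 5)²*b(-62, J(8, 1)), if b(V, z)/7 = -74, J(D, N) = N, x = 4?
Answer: -41958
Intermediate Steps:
b(V, z) = -518 (b(V, z) = 7*(-74) = -518)
(x + 5)²*b(-62, J(8, 1)) = (4 + 5)²*(-518) = 9²*(-518) = 81*(-518) = -41958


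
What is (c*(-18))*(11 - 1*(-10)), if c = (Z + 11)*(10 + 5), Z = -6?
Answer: -28350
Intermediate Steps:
c = 75 (c = (-6 + 11)*(10 + 5) = 5*15 = 75)
(c*(-18))*(11 - 1*(-10)) = (75*(-18))*(11 - 1*(-10)) = -1350*(11 + 10) = -1350*21 = -28350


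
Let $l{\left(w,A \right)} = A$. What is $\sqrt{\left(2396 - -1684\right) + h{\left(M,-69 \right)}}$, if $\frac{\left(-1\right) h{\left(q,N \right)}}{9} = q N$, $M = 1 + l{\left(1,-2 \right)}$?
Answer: $\sqrt{3459} \approx 58.813$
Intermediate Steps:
$M = -1$ ($M = 1 - 2 = -1$)
$h{\left(q,N \right)} = - 9 N q$ ($h{\left(q,N \right)} = - 9 q N = - 9 N q$)
$\sqrt{\left(2396 - -1684\right) + h{\left(M,-69 \right)}} = \sqrt{\left(2396 - -1684\right) - \left(-621\right) \left(-1\right)} = \sqrt{\left(2396 + 1684\right) - 621} = \sqrt{4080 - 621} = \sqrt{3459}$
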